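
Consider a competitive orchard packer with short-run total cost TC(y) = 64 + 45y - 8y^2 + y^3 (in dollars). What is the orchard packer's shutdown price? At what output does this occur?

Short-run supply begins at min AVC. From VC = 45y - 8y^2 + y^3, AVC = 45 - 8y + y^2.
At the minimum of AVC, MC = AVC. MC = 45 - 16y + 3y^2; setting MC = AVC gives 2y^2 - 8y = 0, so y = 4. min AVC = 29.
For P < $29 the firm produces nothing.

$29 per unit, at y = 4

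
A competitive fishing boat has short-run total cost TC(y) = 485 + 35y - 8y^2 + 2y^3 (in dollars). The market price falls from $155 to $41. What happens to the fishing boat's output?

Output falls from 6 to 3

AVC = 35 - 8y + 2y^2, minimized at y = 2 where min AVC = $27. MC = 35 - 16y + 6y^2.
At P = $155 ≥ min AVC, set P = MC on the rising branch: y = 6.
At P = $41 ≥ min AVC, set P = MC: y = 3. The firm stays open but cuts output.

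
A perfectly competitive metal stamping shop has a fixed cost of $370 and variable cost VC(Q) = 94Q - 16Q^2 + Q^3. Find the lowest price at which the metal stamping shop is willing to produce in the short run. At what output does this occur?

$30 per unit, at Q = 8

The firm shuts down when price falls below the minimum of average variable cost. AVC = VC/Q = 94 - 16Q + Q^2.
At the minimum of AVC, MC = AVC. MC = 94 - 32Q + 3Q^2; setting MC = AVC gives 2Q^2 - 16Q = 0, so Q = 8. min AVC = 30.
The firm shuts down for any P below $30.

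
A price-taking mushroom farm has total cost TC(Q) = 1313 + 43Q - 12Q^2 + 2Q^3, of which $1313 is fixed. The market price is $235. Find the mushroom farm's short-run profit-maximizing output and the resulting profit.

Profit = -$33 at Q = 8

AVC = 43 - 12Q + 2Q^2; min AVC = $25 at Q = 3. Since P = $235 ≥ min AVC, the firm produces.
With MC = 43 - 24Q + 6Q^2, P = MC on the upward-sloping part at Q* = 8.
TR = 235·8 = 1880. TC = 1313 + 600 = 1913. Profit = 1880 − 1913 = -$33.
By producing, the firm covers all variable cost plus $1280 of fixed cost; shutting down would lose the full $1313.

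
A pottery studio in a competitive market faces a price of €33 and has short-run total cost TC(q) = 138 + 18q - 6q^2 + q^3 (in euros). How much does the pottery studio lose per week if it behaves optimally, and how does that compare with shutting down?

AVC = 18 - 6q + q^2; min AVC = €9 at q = 3. Since P = €33 ≥ min AVC, the firm produces.
With MC = 18 - 12q + 3q^2, P = MC on the upward-sloping part at q* = 5.
TR = 33·5 = 165. TC = 138 + 65 = 203. Profit = 165 − 203 = -€38.
Shutting down would mean losing the fixed cost of €138, so operating at a loss of €38 is better by €100.

Profit = -€38 at q = 5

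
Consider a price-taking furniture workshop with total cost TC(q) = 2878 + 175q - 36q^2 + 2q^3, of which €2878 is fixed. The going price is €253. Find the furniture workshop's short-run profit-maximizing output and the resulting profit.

Profit = -€174 at q = 13

AVC = 175 - 36q + 2q^2 has its minimum €13 at q = 9; price €253 clears that bar, so the firm operates.
MC = 175 - 72q + 6q^2. Setting P = MC and taking the root on the rising branch gives q* = 13.
TR = 253·13 = 3289. TC = 2878 + 585 = 3463. Profit = 3289 − 3463 = -€174.
That loss of €174 beats the €2878 the firm would lose by shutting down; producing recovers €2704 of fixed cost.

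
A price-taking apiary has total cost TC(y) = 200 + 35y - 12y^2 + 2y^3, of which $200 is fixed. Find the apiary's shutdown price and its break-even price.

Shutdown price = min AVC. AVC = 35 - 12y + 2y^2, with vertex at y = 3 and minimum $17.
ATC = 200/y + 35 - 12y + 2y^2. Setting dATC/dy = −200/y^2 − 12 + 4y = 0 gives y = 5 (since 4·5^3 − 12·5^2 = 200).
min ATC = 200/5 + 35 − 12·5 + 2·5^2 = $65. That is the break-even price.
For $17 ≤ P < $65 the firm produces at a loss; below $17 it shuts down.

Shutdown price = $17; break-even price = $65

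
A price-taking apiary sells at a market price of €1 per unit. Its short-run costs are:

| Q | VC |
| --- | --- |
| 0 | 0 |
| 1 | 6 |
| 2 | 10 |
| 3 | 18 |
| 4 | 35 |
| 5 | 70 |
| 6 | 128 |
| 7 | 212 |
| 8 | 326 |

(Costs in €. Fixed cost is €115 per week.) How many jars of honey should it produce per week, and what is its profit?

Profit at each row (π = 1Q − TC): Q=0: -115; Q=1: -120; Q=2: -123; Q=3: -130; Q=4: -146; Q=5: -180; Q=6: -237; Q=7: -320; Q=8: -433.
Profit is highest at Q = 0. Equivalently, the lowest AVC in the table is 10/2 ≈ €5 at Q = 2, and P = €1 falls below it — price never covers variable cost, so the firm shuts down and loses only its fixed cost.

Q = 0 (shut down); profit = -€115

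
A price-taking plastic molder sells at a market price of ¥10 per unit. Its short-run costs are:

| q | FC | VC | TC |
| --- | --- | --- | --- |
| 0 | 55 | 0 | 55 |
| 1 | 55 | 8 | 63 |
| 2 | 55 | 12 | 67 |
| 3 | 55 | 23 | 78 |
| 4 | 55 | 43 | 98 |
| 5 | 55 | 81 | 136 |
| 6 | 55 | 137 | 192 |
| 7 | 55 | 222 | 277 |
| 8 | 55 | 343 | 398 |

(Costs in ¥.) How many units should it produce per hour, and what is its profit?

Compute π = P·q − TC at each output: q=0: -55; q=1: -53; q=2: -47; q=3: -48; q=4: -58; q=5: -86; q=6: -132; q=7: -207; q=8: -318.
Profit is maximized at q = 2. AVC there is 12/2 = ¥6 ≤ P, so producing beats shutting down (which would give -¥55).

q = 2; profit = -¥47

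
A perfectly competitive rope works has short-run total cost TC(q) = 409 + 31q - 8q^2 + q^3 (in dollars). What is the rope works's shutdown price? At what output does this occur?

$15 per unit, at q = 4

Short-run supply begins at min AVC. From VC = 31q - 8q^2 + q^3, AVC = 31 - 8q + q^2.
dAVC/dq = -8 + 2q = 0 gives q = 4. min AVC = 31 - 8·4 + 4^2 = 15.
The firm shuts down for any P below $15.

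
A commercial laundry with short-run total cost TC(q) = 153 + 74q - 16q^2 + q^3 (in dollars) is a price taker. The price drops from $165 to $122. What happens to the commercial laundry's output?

AVC = 74 - 16q + q^2, minimized at q = 8 where min AVC = $10. MC = 74 - 32q + 3q^2.
With P = $165 above the shutdown price, P = MC gives q = 13.
At P = $122 ≥ min AVC, set P = MC: q = 12. The firm stays open but cuts output.

Output falls from 13 to 12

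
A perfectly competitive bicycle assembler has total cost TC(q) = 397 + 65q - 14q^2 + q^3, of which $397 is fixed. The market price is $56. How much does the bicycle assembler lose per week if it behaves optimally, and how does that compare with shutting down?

AVC = 65 - 14q + q^2 has its minimum $16 at q = 7; price $56 clears that bar, so the firm operates.
With MC = 65 - 28q + 3q^2, P = MC on the upward-sloping part at q* = 9.
TR = 56·9 = 504. TC = 397 + 180 = 577. Profit = 504 − 577 = -$73.
Shutting down would mean losing the fixed cost of $397, so operating at a loss of $73 is better by $324.

Profit = -$73 at q = 9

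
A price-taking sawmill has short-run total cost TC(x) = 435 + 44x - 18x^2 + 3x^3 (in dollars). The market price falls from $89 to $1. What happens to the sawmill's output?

Output falls from 5 to 0 (the firm shuts down)

MC = 44 - 36x + 9x^2; the shutdown threshold is min AVC = $17 (at x = 3).
With P = $89 above the shutdown price, P = MC gives x = 5.
At P = $1 < min AVC = $17, price no longer covers variable cost at any output, so the firm shuts down: x = 0.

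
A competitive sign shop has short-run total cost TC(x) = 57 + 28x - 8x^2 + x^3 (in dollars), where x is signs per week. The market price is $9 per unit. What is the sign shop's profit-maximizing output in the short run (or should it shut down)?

Shut down

From TC, MC = TC'(x) = 28 - 16x + 3x^2 and AVC = VC/x = 28 - 8x + x^2.
AVC is minimized where dAVC/dx = -8 + 2x = 0, at x = 4; min AVC = 28 - 8·4 + 4^2 = $12.
Since P = $9 < min AVC = $12, price fails to cover variable cost at any output.
The firm minimizes its loss by shutting down and losing only its fixed cost of $57.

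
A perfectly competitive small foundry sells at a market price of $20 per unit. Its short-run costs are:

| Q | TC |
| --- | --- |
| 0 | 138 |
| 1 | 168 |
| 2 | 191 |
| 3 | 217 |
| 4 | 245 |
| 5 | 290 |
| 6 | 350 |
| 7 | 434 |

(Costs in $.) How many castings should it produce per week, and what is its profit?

Q = 0 (shut down); profit = -$138

Compute π = P·Q − TC at each output: Q=0: -138; Q=1: -148; Q=2: -151; Q=3: -157; Q=4: -165; Q=5: -190; Q=6: -230; Q=7: -294.
Profit is highest at Q = 0. Equivalently, the lowest AVC in the table is 79/3 ≈ $26.33 at Q = 3, and P = $20 falls below it — price never covers variable cost, so the firm shuts down and loses only its fixed cost.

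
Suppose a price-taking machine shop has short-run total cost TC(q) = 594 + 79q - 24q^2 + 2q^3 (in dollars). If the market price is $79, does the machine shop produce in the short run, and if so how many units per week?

Variable cost is VC = 79q - 24q^2 + 2q^3, so AVC = VC/q = 79 - 24q + 2q^2 and MC = dTC/dq = 79 - 48q + 6q^2.
AVC is minimized where dAVC/dq = -24 + 4q = 0, at q = 6; min AVC = 79 - 24·6 + 2·6^2 = $7.
Because $79 ≥ $7, revenue can cover variable cost; the firm operates.
P = MC gives -48q + 6q^2 = 0, with roots 0 and 8. Take the larger (rising MC): q* = 8.
Check: AVC at q = 8 is $15 ≤ P, so revenue covers variable cost.
Profit = P·q − TC = 79·8 − 714 = -$82, a loss, but smaller than the $594 fixed cost the firm would lose by shutting down.

Produce at q = 8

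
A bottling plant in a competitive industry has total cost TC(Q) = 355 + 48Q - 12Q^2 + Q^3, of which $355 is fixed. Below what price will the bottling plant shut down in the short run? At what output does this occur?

The firm shuts down when price falls below the minimum of average variable cost. AVC = VC/Q = 48 - 12Q + Q^2.
At the minimum of AVC, MC = AVC. MC = 48 - 24Q + 3Q^2; setting MC = AVC gives 2Q^2 - 12Q = 0, so Q = 6. min AVC = 12.
So the shutdown price is $12.

$12 per unit, at Q = 6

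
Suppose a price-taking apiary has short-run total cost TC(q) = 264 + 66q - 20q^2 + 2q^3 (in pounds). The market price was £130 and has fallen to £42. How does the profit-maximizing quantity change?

MC = 66 - 40q + 6q^2; the shutdown threshold is min AVC = £16 (at q = 5).
At P = £130 ≥ min AVC, set P = MC on the rising branch: q = 8.
At P = £42 ≥ min AVC, set P = MC: q = 6. The firm stays open but cuts output.

Output falls from 8 to 6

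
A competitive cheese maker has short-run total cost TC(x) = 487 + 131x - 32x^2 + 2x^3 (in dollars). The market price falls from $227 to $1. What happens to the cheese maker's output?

MC = 131 - 64x + 6x^2; the shutdown threshold is min AVC = $3 (at x = 8).
At P = $227 ≥ min AVC, set P = MC on the rising branch: x = 12.
At P = $1 < min AVC = $3, price no longer covers variable cost at any output, so the firm shuts down: x = 0.

Output falls from 12 to 0 (the firm shuts down)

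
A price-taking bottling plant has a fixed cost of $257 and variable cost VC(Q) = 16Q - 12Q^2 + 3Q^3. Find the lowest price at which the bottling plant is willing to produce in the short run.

$4 per unit

The firm shuts down when price falls below the minimum of average variable cost. AVC = VC/Q = 16 - 12Q + 3Q^2.
At the minimum of AVC, MC = AVC. MC = 16 - 24Q + 9Q^2; setting MC = AVC gives 6Q^2 - 12Q = 0, so Q = 2. min AVC = 4.
The firm shuts down for any P below $4.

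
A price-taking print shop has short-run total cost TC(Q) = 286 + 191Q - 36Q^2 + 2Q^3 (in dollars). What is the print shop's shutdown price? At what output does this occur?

The shutdown price is the minimum of AVC. VC = 191Q - 36Q^2 + 2Q^3, so AVC = 191 - 36Q + 2Q^2.
At the minimum of AVC, MC = AVC. MC = 191 - 72Q + 6Q^2; setting MC = AVC gives 4Q^2 - 36Q = 0, so Q = 9. min AVC = 29.
For P < $29 the firm produces nothing.

$29 per unit, at Q = 9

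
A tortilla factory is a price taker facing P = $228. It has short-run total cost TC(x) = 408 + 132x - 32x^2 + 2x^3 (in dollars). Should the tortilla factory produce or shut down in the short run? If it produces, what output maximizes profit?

Produce at x = 12

Strip out fixed cost: VC = 132x - 32x^2 + 2x^3. Then AVC = 132 - 32x + 2x^2 and MC = 132 - 64x + 6x^2.
AVC hits its minimum where MC = AVC, at x = 8, giving min AVC = 132 - 32·8 + 2·8^2 = $4.
Because $228 ≥ $4, revenue can cover variable cost; the firm operates.
Solving P = MC: -96 - 64x + 6x^2 = 0 ⇒ x = -4/3 or 12. On the upward-sloping branch, x* = 12.
Check: AVC at x = 12 is $36 ≤ P, so revenue covers variable cost.
Profit = P·x − TC = 228·12 − 840 = $1896.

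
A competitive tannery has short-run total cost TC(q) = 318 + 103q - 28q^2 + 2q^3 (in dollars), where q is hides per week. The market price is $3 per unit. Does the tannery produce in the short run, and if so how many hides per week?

Shut down

Strip out fixed cost: VC = 103q - 28q^2 + 2q^3. Then AVC = 103 - 28q + 2q^2 and MC = 103 - 56q + 6q^2.
AVC is minimized where dAVC/dq = -28 + 4q = 0, at q = 7; min AVC = 103 - 28·7 + 2·7^2 = $5.
P = $3 lies below min AVC = $5; no output level covers variable cost.
Shutting down limits the loss to fixed cost, $318.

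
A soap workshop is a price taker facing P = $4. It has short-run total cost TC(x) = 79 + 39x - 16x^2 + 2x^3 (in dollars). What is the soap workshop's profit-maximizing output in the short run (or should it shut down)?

Shut down

Strip out fixed cost: VC = 39x - 16x^2 + 2x^3. Then AVC = 39 - 16x + 2x^2 and MC = 39 - 32x + 6x^2.
AVC is minimized where dAVC/dx = -16 + 4x = 0, at x = 4; min AVC = 39 - 16·4 + 2·4^2 = $7.
Since P = $4 < min AVC = $7, price fails to cover variable cost at any output.
Shutting down limits the loss to fixed cost, $79.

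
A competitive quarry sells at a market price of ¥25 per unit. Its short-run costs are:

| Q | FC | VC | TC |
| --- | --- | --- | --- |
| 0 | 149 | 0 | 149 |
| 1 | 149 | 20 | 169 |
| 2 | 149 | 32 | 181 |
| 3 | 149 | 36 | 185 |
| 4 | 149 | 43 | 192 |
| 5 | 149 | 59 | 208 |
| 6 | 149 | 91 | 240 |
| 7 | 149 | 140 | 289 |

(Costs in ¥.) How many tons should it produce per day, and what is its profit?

Tabulate TR − TC: Q=0: -149; Q=1: -144; Q=2: -131; Q=3: -110; Q=4: -92; Q=5: -83; Q=6: -90; Q=7: -114.
Profit is maximized at Q = 5. AVC there is 59/5 = ¥11.80 ≤ P, so producing beats shutting down (which would give -¥149).

Q = 5; profit = -¥83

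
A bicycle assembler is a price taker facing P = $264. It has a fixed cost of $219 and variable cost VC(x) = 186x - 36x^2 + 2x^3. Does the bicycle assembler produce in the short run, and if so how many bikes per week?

Produce at x = 13

From TC, MC = TC'(x) = 186 - 72x + 6x^2 and AVC = VC/x = 186 - 36x + 2x^2.
AVC hits its minimum where MC = AVC, at x = 9, giving min AVC = 186 - 36·9 + 2·9^2 = $24.
Because $264 ≥ $24, revenue can cover variable cost; the firm operates.
P = MC gives -78 - 72x + 6x^2 = 0, with roots -1 and 13. Take the larger (rising MC): x* = 13.
Check: AVC at x = 13 is $56 ≤ P, so revenue covers variable cost.
Profit = P·x − TC = 264·13 − 947 = $2485.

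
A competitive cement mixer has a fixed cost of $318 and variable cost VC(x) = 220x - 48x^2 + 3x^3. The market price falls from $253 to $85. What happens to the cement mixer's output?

AVC = 220 - 48x + 3x^2, minimized at x = 8 where min AVC = $28. MC = 220 - 96x + 9x^2.
With P = $253 above the shutdown price, P = MC gives x = 11.
At P = $85 ≥ min AVC, set P = MC: x = 9. The firm stays open but cuts output.

Output falls from 11 to 9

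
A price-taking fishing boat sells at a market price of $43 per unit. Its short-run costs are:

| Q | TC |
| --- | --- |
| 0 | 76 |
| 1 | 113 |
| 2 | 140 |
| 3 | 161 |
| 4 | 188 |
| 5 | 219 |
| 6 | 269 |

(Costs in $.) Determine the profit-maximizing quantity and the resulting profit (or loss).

Q = 5; profit = -$4

Tabulate TR − TC: Q=0: -76; Q=1: -70; Q=2: -54; Q=3: -32; Q=4: -16; Q=5: -4; Q=6: -11.
Profit is maximized at Q = 5. AVC there is 143/5 = $28.60 ≤ P, so producing beats shutting down (which would give -$76).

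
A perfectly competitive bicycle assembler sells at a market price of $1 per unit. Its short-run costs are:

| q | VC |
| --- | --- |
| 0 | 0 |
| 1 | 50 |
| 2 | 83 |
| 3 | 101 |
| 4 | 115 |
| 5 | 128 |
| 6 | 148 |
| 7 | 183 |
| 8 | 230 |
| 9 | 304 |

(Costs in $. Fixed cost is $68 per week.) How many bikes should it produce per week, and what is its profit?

q = 0 (shut down); profit = -$68

Compute π = P·q − TC at each output: q=0: -68; q=1: -117; q=2: -149; q=3: -166; q=4: -179; q=5: -191; q=6: -210; q=7: -244; q=8: -290; q=9: -363.
Profit is highest at q = 0. Equivalently, the lowest AVC in the table is 148/6 ≈ $24.67 at q = 6, and P = $1 falls below it — price never covers variable cost, so the firm shuts down and loses only its fixed cost.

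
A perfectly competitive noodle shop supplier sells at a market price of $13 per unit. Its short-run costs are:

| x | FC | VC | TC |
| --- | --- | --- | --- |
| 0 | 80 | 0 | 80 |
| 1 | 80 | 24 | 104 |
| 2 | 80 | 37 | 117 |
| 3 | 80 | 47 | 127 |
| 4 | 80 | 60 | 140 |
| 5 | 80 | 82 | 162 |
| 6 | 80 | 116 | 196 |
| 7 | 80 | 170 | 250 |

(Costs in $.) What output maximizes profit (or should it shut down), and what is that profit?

x = 0 (shut down); profit = -$80

Profit at each row (π = 13x − TC): x=0: -80; x=1: -91; x=2: -91; x=3: -88; x=4: -88; x=5: -97; x=6: -118; x=7: -159.
Profit is highest at x = 0. Equivalently, the lowest AVC in the table is 60/4 ≈ $15 at x = 4, and P = $13 falls below it — price never covers variable cost, so the firm shuts down and loses only its fixed cost.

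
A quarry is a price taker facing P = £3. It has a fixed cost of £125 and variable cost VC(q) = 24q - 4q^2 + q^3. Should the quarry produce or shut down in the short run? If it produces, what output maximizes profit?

Strip out fixed cost: VC = 24q - 4q^2 + q^3. Then AVC = 24 - 4q + q^2 and MC = 24 - 8q + 3q^2.
The AVC parabola has its vertex at q = 4/2 = 2, where AVC = 24 - 4·2 + 2^2 = £20.
P = £3 lies below min AVC = £20; no output level covers variable cost.
Shutting down limits the loss to fixed cost, £125.

Shut down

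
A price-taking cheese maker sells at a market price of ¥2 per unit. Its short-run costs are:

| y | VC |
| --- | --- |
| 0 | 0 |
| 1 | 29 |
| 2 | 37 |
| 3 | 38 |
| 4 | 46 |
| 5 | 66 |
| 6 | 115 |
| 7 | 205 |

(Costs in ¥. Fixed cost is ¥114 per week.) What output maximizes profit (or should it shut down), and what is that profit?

y = 0 (shut down); profit = -¥114

Profit at each row (π = 2y − TC): y=0: -114; y=1: -141; y=2: -147; y=3: -146; y=4: -152; y=5: -170; y=6: -217; y=7: -305.
Profit is highest at y = 0. Equivalently, the lowest AVC in the table is 46/4 ≈ ¥11.50 at y = 4, and P = ¥2 falls below it — price never covers variable cost, so the firm shuts down and loses only its fixed cost.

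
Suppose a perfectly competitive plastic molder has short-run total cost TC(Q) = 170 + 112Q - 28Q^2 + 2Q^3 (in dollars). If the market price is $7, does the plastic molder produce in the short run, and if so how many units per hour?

Shut down

Variable cost is VC = 112Q - 28Q^2 + 2Q^3, so AVC = VC/Q = 112 - 28Q + 2Q^2 and MC = dTC/dQ = 112 - 56Q + 6Q^2.
The AVC parabola has its vertex at Q = 28/4 = 7, where AVC = 112 - 28·7 + 2·7^2 = $14.
Since P = $7 < min AVC = $14, price fails to cover variable cost at any output.
Best response: produce nothing and absorb the $170 fixed cost.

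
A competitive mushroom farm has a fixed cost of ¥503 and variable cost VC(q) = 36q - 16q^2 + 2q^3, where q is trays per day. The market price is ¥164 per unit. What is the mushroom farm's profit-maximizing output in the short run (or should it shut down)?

Produce at q = 8

Strip out fixed cost: VC = 36q - 16q^2 + 2q^3. Then AVC = 36 - 16q + 2q^2 and MC = 36 - 32q + 6q^2.
The AVC parabola has its vertex at q = 16/4 = 4, where AVC = 36 - 16·4 + 2·4^2 = ¥4.
P = ¥164 exceeds min AVC = ¥4, so the firm stays open.
Set P = MC: 164 = 36 - 32q + 6q^2 → -128 - 32q + 6q^2 = 0. The roots are q = -8/3 and q = 8; the profit-maximizing output is on the rising part of MC, so q* = 8.
Check: AVC at q = 8 is ¥36 ≤ P, so revenue covers variable cost.
Profit = P·q − TC = 164·8 − 791 = ¥521.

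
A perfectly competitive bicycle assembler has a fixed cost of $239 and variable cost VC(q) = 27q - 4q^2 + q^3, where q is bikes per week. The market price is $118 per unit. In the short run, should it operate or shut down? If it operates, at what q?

Variable cost is VC = 27q - 4q^2 + q^3, so AVC = VC/q = 27 - 4q + q^2 and MC = dTC/dq = 27 - 8q + 3q^2.
The AVC parabola has its vertex at q = 4/2 = 2, where AVC = 27 - 4·2 + 2^2 = $23.
Since P = $118 ≥ min AVC = $23, price covers variable cost and the firm should produce.
Solving P = MC: -91 - 8q + 3q^2 = 0 ⇒ q = -13/3 or 7. On the upward-sloping branch, q* = 7.
Check: AVC at q = 7 is $48 ≤ P, so revenue covers variable cost.
Profit = P·q − TC = 118·7 − 575 = $251.

Produce at q = 7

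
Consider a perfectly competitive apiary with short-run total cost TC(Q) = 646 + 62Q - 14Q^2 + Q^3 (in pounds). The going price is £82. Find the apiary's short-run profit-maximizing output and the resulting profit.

Profit = -£46 at Q = 10

AVC = 62 - 14Q + Q^2; min AVC = £13 at Q = 7. Since P = £82 ≥ min AVC, the firm produces.
MC = 62 - 28Q + 3Q^2. Setting P = MC and taking the root on the rising branch gives Q* = 10.
TR = 82·10 = 820. TC = 646 + 220 = 866. Profit = 820 − 866 = -£46.
Shutting down would mean losing the fixed cost of £646, so operating at a loss of £46 is better by £600.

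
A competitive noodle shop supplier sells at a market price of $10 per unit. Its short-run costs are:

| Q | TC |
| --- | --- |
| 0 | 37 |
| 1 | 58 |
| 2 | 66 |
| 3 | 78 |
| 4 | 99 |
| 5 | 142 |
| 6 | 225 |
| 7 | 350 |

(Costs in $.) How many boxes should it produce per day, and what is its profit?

Compute π = P·Q − TC at each output: Q=0: -37; Q=1: -48; Q=2: -46; Q=3: -48; Q=4: -59; Q=5: -92; Q=6: -165; Q=7: -280.
Profit is highest at Q = 0. Equivalently, the lowest AVC in the table is 41/3 ≈ $13.67 at Q = 3, and P = $10 falls below it — price never covers variable cost, so the firm shuts down and loses only its fixed cost.

Q = 0 (shut down); profit = -$37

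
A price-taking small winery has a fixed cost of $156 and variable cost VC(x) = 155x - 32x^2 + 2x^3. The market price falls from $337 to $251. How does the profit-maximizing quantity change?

Output falls from 13 to 12

MC = 155 - 64x + 6x^2; the shutdown threshold is min AVC = $27 (at x = 8).
With P = $337 above the shutdown price, P = MC gives x = 13.
At P = $251 ≥ min AVC, set P = MC: x = 12. The firm stays open but cuts output.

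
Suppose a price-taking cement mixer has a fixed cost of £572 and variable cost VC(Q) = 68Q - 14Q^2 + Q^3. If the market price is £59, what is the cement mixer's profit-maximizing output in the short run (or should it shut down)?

Variable cost is VC = 68Q - 14Q^2 + Q^3, so AVC = VC/Q = 68 - 14Q + Q^2 and MC = dTC/dQ = 68 - 28Q + 3Q^2.
AVC is minimized where dAVC/dQ = -14 + 2Q = 0, at Q = 7; min AVC = 68 - 14·7 + 7^2 = £19.
Since P = £59 ≥ min AVC = £19, price covers variable cost and the firm should produce.
P = MC gives 9 - 28Q + 3Q^2 = 0, with roots 1/3 and 9. Take the larger (rising MC): Q* = 9.
Check: AVC at Q = 9 is £23 ≤ P, so revenue covers variable cost.
Profit = P·Q − TC = 59·9 − 779 = -£248, a loss, but smaller than the £572 fixed cost the firm would lose by shutting down.

Produce at Q = 9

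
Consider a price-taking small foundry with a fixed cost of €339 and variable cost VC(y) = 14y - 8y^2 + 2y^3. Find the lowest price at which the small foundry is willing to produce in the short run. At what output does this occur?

The shutdown price is the minimum of AVC. VC = 14y - 8y^2 + 2y^3, so AVC = 14 - 8y + 2y^2.
At the minimum of AVC, MC = AVC. MC = 14 - 16y + 6y^2; setting MC = AVC gives 4y^2 - 8y = 0, so y = 2. min AVC = 6.
For P < €6 the firm produces nothing.

€6 per unit, at y = 2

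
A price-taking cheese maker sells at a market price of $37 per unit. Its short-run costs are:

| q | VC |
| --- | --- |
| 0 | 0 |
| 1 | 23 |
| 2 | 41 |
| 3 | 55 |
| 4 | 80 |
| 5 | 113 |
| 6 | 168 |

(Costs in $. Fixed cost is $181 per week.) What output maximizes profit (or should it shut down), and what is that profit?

Tabulate TR − TC: q=0: -181; q=1: -167; q=2: -148; q=3: -125; q=4: -113; q=5: -109; q=6: -127.
Profit is maximized at q = 5. AVC there is 113/5 = $22.60 ≤ P, so producing beats shutting down (which would give -$181).

q = 5; profit = -$109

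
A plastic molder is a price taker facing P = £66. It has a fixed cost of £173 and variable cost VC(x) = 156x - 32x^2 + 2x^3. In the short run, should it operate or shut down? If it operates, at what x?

Produce at x = 9

Strip out fixed cost: VC = 156x - 32x^2 + 2x^3. Then AVC = 156 - 32x + 2x^2 and MC = 156 - 64x + 6x^2.
The AVC parabola has its vertex at x = 32/4 = 8, where AVC = 156 - 32·8 + 2·8^2 = £28.
Because £66 ≥ £28, revenue can cover variable cost; the firm operates.
P = MC gives 90 - 64x + 6x^2 = 0, with roots 5/3 and 9. Take the larger (rising MC): x* = 9.
Check: AVC at x = 9 is £30 ≤ P, so revenue covers variable cost.
Profit = P·x − TC = 66·9 − 443 = £151.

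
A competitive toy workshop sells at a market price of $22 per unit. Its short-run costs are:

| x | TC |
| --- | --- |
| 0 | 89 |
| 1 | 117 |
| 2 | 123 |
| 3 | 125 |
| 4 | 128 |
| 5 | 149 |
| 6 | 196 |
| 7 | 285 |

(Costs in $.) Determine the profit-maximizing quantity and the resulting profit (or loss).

Profit at each row (π = 22x − TC): x=0: -89; x=1: -95; x=2: -79; x=3: -59; x=4: -40; x=5: -39; x=6: -64; x=7: -131.
Profit is maximized at x = 5. AVC there is 60/5 = $12 ≤ P, so producing beats shutting down (which would give -$89).

x = 5; profit = -$39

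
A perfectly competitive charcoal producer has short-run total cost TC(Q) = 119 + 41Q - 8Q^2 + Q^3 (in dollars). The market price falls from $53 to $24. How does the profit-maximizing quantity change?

MC = 41 - 16Q + 3Q^2; the shutdown threshold is min AVC = $25 (at Q = 4).
With P = $53 above the shutdown price, P = MC gives Q = 6.
At P = $24 < min AVC = $25, price no longer covers variable cost at any output, so the firm shuts down: Q = 0.

Output falls from 6 to 0 (the firm shuts down)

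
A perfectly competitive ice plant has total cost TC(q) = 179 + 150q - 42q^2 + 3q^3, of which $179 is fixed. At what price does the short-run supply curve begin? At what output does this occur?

$3 per unit, at q = 7

The firm shuts down when price falls below the minimum of average variable cost. AVC = VC/q = 150 - 42q + 3q^2.
dAVC/dq = -42 + 6q = 0 gives q = 7. min AVC = 150 - 42·7 + 3·7^2 = 3.
So the shutdown price is $3.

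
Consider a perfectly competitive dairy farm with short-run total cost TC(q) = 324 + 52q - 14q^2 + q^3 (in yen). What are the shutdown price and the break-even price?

Shutdown price = min AVC. AVC = 52 - 14q + q^2, with vertex at q = 7 and minimum ¥3.
ATC = 324/q + 52 - 14q + q^2. Setting dATC/dq = −324/q^2 − 14 + 2q = 0 gives q = 9 (since 2·9^3 − 14·9^2 = 324).
min ATC = 324/9 + 52 − 14·9 + 9^2 = ¥43. That is the break-even price.
For ¥3 ≤ P < ¥43 the firm produces at a loss; below ¥3 it shuts down.

Shutdown price = ¥3; break-even price = ¥43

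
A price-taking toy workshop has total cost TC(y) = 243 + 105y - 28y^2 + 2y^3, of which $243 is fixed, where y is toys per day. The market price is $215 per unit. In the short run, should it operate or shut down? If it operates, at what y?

Produce at y = 11

Variable cost is VC = 105y - 28y^2 + 2y^3, so AVC = VC/y = 105 - 28y + 2y^2 and MC = dTC/dy = 105 - 56y + 6y^2.
AVC is minimized where dAVC/dy = -28 + 4y = 0, at y = 7; min AVC = 105 - 28·7 + 2·7^2 = $7.
Because $215 ≥ $7, revenue can cover variable cost; the firm operates.
Set P = MC: 215 = 105 - 56y + 6y^2 → -110 - 56y + 6y^2 = 0. The roots are y = -5/3 and y = 11; the profit-maximizing output is on the rising part of MC, so y* = 11.
Check: AVC at y = 11 is $39 ≤ P, so revenue covers variable cost.
Profit = P·y − TC = 215·11 − 672 = $1693.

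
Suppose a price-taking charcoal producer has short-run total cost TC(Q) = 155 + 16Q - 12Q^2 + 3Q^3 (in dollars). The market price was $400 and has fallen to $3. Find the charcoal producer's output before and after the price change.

Output falls from 8 to 0 (the firm shuts down)

AVC = 16 - 12Q + 3Q^2, minimized at Q = 2 where min AVC = $4. MC = 16 - 24Q + 9Q^2.
With P = $400 above the shutdown price, P = MC gives Q = 8.
At P = $3 < min AVC = $4, price no longer covers variable cost at any output, so the firm shuts down: Q = 0.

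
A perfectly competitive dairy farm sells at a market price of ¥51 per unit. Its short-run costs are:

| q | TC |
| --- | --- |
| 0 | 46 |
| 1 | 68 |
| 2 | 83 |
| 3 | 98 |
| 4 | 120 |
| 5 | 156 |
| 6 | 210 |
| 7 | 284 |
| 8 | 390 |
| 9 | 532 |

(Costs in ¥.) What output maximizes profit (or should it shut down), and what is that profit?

q = 5; profit = ¥99

Compute π = P·q − TC at each output: q=0: -46; q=1: -17; q=2: 19; q=3: 55; q=4: 84; q=5: 99; q=6: 96; q=7: 73; q=8: 18; q=9: -73.
Profit is maximized at q = 5. AVC there is 110/5 = ¥22 ≤ P, so producing beats shutting down (which would give -¥46).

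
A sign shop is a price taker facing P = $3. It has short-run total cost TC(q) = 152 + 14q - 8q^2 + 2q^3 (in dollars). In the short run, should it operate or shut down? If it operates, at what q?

Shut down

Variable cost is VC = 14q - 8q^2 + 2q^3, so AVC = VC/q = 14 - 8q + 2q^2 and MC = dTC/dq = 14 - 16q + 6q^2.
AVC hits its minimum where MC = AVC, at q = 2, giving min AVC = 14 - 8·2 + 2·2^2 = $6.
Since P = $3 < min AVC = $6, price fails to cover variable cost at any output.
Best response: produce nothing and absorb the $152 fixed cost.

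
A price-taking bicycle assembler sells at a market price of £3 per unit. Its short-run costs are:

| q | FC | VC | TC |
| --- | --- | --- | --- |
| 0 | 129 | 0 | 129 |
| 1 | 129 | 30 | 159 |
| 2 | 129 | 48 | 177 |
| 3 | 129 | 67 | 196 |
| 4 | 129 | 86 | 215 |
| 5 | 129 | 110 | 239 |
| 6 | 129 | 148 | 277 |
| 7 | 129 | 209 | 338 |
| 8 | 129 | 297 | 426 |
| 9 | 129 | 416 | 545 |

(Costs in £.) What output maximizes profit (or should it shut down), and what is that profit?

Compute π = P·q − TC at each output: q=0: -129; q=1: -156; q=2: -171; q=3: -187; q=4: -203; q=5: -224; q=6: -259; q=7: -317; q=8: -402; q=9: -518.
Profit is highest at q = 0. Equivalently, the lowest AVC in the table is 86/4 ≈ £21.50 at q = 4, and P = £3 falls below it — price never covers variable cost, so the firm shuts down and loses only its fixed cost.

q = 0 (shut down); profit = -£129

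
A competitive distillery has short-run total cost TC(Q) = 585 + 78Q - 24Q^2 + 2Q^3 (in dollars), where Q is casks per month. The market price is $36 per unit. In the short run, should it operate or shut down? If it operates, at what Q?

Produce at Q = 7

Variable cost is VC = 78Q - 24Q^2 + 2Q^3, so AVC = VC/Q = 78 - 24Q + 2Q^2 and MC = dTC/dQ = 78 - 48Q + 6Q^2.
AVC hits its minimum where MC = AVC, at Q = 6, giving min AVC = 78 - 24·6 + 2·6^2 = $6.
P = $36 exceeds min AVC = $6, so the firm stays open.
Solving P = MC: 42 - 48Q + 6Q^2 = 0 ⇒ Q = 1 or 7. On the upward-sloping branch, Q* = 7.
Check: AVC at Q = 7 is $8 ≤ P, so revenue covers variable cost.
Profit = P·Q − TC = 36·7 − 641 = -$389, a loss, but smaller than the $585 fixed cost the firm would lose by shutting down.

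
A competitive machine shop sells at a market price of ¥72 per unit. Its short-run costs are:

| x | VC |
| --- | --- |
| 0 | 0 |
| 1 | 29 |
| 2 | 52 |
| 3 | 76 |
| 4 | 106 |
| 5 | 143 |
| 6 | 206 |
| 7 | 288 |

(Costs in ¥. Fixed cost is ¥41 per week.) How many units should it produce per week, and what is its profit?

x = 6; profit = ¥185

Compute π = P·x − TC at each output: x=0: -41; x=1: 2; x=2: 51; x=3: 99; x=4: 141; x=5: 176; x=6: 185; x=7: 175.
Profit is maximized at x = 6. AVC there is 206/6 = ¥34.33 ≤ P, so producing beats shutting down (which would give -¥41).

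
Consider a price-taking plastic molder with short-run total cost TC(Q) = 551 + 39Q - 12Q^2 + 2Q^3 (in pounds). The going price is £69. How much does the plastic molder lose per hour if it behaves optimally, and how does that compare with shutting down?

AVC = 39 - 12Q + 2Q^2 has its minimum £21 at Q = 3; price £69 clears that bar, so the firm operates.
MC = 39 - 24Q + 6Q^2. Setting P = MC and taking the root on the rising branch gives Q* = 5.
TR = 69·5 = 345. TC = 551 + 145 = 696. Profit = 345 − 696 = -£351.
Shutting down would mean losing the fixed cost of £551, so operating at a loss of £351 is better by £200.

Profit = -£351 at Q = 5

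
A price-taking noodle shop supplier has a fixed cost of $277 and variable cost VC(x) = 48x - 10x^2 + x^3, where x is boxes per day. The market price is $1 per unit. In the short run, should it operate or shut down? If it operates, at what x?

Shut down

Strip out fixed cost: VC = 48x - 10x^2 + x^3. Then AVC = 48 - 10x + x^2 and MC = 48 - 20x + 3x^2.
The AVC parabola has its vertex at x = 10/2 = 5, where AVC = 48 - 10·5 + 5^2 = $23.
Since P = $1 < min AVC = $23, price fails to cover variable cost at any output.
The firm minimizes its loss by shutting down and losing only its fixed cost of $277.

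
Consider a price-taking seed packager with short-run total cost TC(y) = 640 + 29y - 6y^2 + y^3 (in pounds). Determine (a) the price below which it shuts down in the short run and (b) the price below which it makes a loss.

Shutdown price = £20; break-even price = £125

AVC = 29 - 6y + y^2; minimized at y = 3, giving min AVC = £20. That is the shutdown price.
ATC = 640/y + 29 - 6y + y^2. Setting dATC/dy = −640/y^2 − 6 + 2y = 0 gives y = 8 (since 2·8^3 − 6·8^2 = 640).
min ATC = 640/8 + 29 − 6·8 + 8^2 = £125. That is the break-even price.
Between these two prices the firm operates at a loss; above £125 it earns a profit.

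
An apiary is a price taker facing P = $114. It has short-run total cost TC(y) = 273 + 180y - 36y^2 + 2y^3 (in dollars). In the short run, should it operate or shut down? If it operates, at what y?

Produce at y = 11

Strip out fixed cost: VC = 180y - 36y^2 + 2y^3. Then AVC = 180 - 36y + 2y^2 and MC = 180 - 72y + 6y^2.
The AVC parabola has its vertex at y = 36/4 = 9, where AVC = 180 - 36·9 + 2·9^2 = $18.
Because $114 ≥ $18, revenue can cover variable cost; the firm operates.
P = MC gives 66 - 72y + 6y^2 = 0, with roots 1 and 11. Take the larger (rising MC): y* = 11.
Check: AVC at y = 11 is $26 ≤ P, so revenue covers variable cost.
Profit = P·y − TC = 114·11 − 559 = $695.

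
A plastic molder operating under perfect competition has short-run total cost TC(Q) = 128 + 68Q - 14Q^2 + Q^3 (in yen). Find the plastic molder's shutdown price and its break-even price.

AVC = 68 - 14Q + Q^2; minimized at Q = 7, giving min AVC = ¥19. That is the shutdown price.
ATC = 128/Q + 68 - 14Q + Q^2. Setting dATC/dQ = −128/Q^2 − 14 + 2Q = 0 gives Q = 8 (since 2·8^3 − 14·8^2 = 128).
min ATC = 128/8 + 68 − 14·8 + 8^2 = ¥36. That is the break-even price.
Between these two prices the firm operates at a loss; above ¥36 it earns a profit.

Shutdown price = ¥19; break-even price = ¥36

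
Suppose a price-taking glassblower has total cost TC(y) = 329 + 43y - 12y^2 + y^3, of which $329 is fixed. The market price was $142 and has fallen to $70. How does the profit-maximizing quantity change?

AVC = 43 - 12y + y^2, minimized at y = 6 where min AVC = $7. MC = 43 - 24y + 3y^2.
With P = $142 above the shutdown price, P = MC gives y = 11.
At P = $70 ≥ min AVC, set P = MC: y = 9. The firm stays open but cuts output.

Output falls from 11 to 9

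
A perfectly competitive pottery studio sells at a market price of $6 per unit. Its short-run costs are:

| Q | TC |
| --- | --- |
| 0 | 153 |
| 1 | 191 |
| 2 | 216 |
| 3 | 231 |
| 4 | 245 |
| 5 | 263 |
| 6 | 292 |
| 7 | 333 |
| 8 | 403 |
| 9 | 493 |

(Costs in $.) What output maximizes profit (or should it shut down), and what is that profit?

Q = 0 (shut down); profit = -$153

Compute π = P·Q − TC at each output: Q=0: -153; Q=1: -185; Q=2: -204; Q=3: -213; Q=4: -221; Q=5: -233; Q=6: -256; Q=7: -291; Q=8: -355; Q=9: -439.
Profit is highest at Q = 0. Equivalently, the lowest AVC in the table is 110/5 ≈ $22 at Q = 5, and P = $6 falls below it — price never covers variable cost, so the firm shuts down and loses only its fixed cost.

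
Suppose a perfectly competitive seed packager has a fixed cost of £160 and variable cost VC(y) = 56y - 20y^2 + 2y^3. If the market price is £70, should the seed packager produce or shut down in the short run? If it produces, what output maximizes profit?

Produce at y = 7

From TC, MC = TC'(y) = 56 - 40y + 6y^2 and AVC = VC/y = 56 - 20y + 2y^2.
AVC hits its minimum where MC = AVC, at y = 5, giving min AVC = 56 - 20·5 + 2·5^2 = £6.
Because £70 ≥ £6, revenue can cover variable cost; the firm operates.
Set P = MC: 70 = 56 - 40y + 6y^2 → -14 - 40y + 6y^2 = 0. The roots are y = -1/3 and y = 7; the profit-maximizing output is on the rising part of MC, so y* = 7.
Check: AVC at y = 7 is £14 ≤ P, so revenue covers variable cost.
Profit = P·y − TC = 70·7 − 258 = £232.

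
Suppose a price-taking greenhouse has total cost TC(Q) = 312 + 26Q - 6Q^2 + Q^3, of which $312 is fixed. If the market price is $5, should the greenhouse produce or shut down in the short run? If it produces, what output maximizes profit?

Shut down

From TC, MC = TC'(Q) = 26 - 12Q + 3Q^2 and AVC = VC/Q = 26 - 6Q + Q^2.
AVC is minimized where dAVC/dQ = -6 + 2Q = 0, at Q = 3; min AVC = 26 - 6·3 + 3^2 = $17.
P = $5 lies below min AVC = $17; no output level covers variable cost.
The firm minimizes its loss by shutting down and losing only its fixed cost of $312.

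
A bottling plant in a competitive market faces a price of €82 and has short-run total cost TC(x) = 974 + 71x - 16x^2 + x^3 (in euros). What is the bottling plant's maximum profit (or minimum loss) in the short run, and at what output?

AVC = 71 - 16x + x^2 has its minimum €7 at x = 8; price €82 clears that bar, so the firm operates.
MC = 71 - 32x + 3x^2. Setting P = MC and taking the root on the rising branch gives x* = 11.
TR = 82·11 = 902. TC = 974 + 176 = 1150. Profit = 902 − 1150 = -€248.
That loss of €248 beats the €974 the firm would lose by shutting down; producing recovers €726 of fixed cost.

Profit = -€248 at x = 11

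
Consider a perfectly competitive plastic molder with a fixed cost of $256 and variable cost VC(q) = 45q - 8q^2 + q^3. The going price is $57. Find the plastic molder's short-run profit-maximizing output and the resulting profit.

AVC = 45 - 8q + q^2 has its minimum $29 at q = 4; price $57 clears that bar, so the firm operates.
MC = 45 - 16q + 3q^2. Setting P = MC and taking the root on the rising branch gives q* = 6.
TR = 57·6 = 342. TC = 256 + 198 = 454. Profit = 342 − 454 = -$112.
That loss of $112 beats the $256 the firm would lose by shutting down; producing recovers $144 of fixed cost.

Profit = -$112 at q = 6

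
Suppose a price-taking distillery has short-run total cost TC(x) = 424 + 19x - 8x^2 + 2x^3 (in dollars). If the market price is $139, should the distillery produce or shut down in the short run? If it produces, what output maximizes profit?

Produce at x = 6

From TC, MC = TC'(x) = 19 - 16x + 6x^2 and AVC = VC/x = 19 - 8x + 2x^2.
AVC hits its minimum where MC = AVC, at x = 2, giving min AVC = 19 - 8·2 + 2·2^2 = $11.
Since P = $139 ≥ min AVC = $11, price covers variable cost and the firm should produce.
Set P = MC: 139 = 19 - 16x + 6x^2 → -120 - 16x + 6x^2 = 0. The roots are x = -10/3 and x = 6; the profit-maximizing output is on the rising part of MC, so x* = 6.
Check: AVC at x = 6 is $43 ≤ P, so revenue covers variable cost.
Profit = P·x − TC = 139·6 − 682 = $152.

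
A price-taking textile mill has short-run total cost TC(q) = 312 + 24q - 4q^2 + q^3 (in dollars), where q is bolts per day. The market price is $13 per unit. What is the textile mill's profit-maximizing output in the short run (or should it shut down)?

Shut down

From TC, MC = TC'(q) = 24 - 8q + 3q^2 and AVC = VC/q = 24 - 4q + q^2.
AVC hits its minimum where MC = AVC, at q = 2, giving min AVC = 24 - 4·2 + 2^2 = $20.
P = $13 lies below min AVC = $20; no output level covers variable cost.
Shutting down limits the loss to fixed cost, $312.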